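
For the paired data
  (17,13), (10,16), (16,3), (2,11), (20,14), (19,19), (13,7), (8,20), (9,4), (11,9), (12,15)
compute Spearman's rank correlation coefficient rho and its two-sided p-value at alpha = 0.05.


Step 1: Rank x and y separately (midranks; no ties here).
rank(x): 17->9, 10->4, 16->8, 2->1, 20->11, 19->10, 13->7, 8->2, 9->3, 11->5, 12->6
rank(y): 13->6, 16->9, 3->1, 11->5, 14->7, 19->10, 7->3, 20->11, 4->2, 9->4, 15->8
Step 2: d_i = R_x(i) - R_y(i); compute d_i^2.
  (9-6)^2=9, (4-9)^2=25, (8-1)^2=49, (1-5)^2=16, (11-7)^2=16, (10-10)^2=0, (7-3)^2=16, (2-11)^2=81, (3-2)^2=1, (5-4)^2=1, (6-8)^2=4
sum(d^2) = 218.
Step 3: rho = 1 - 6*218 / (11*(11^2 - 1)) = 1 - 1308/1320 = 0.009091.
Step 4: Under H0, t = rho * sqrt((n-2)/(1-rho^2)) = 0.0273 ~ t(9).
Step 5: Two-sided p-value from the t-distribution with 9 df = 0.978837.
Step 6: alpha = 0.05. fail to reject H0.

rho = 0.0091, p = 0.978837, fail to reject H0 at alpha = 0.05.


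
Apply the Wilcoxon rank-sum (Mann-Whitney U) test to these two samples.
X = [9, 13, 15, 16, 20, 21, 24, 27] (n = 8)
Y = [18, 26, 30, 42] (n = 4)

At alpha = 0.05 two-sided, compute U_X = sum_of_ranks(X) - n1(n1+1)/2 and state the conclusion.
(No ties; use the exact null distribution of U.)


Step 1: Combine and sort all 12 observations; assign midranks.
sorted (value, group): (9,X), (13,X), (15,X), (16,X), (18,Y), (20,X), (21,X), (24,X), (26,Y), (27,X), (30,Y), (42,Y)
ranks: 9->1, 13->2, 15->3, 16->4, 18->5, 20->6, 21->7, 24->8, 26->9, 27->10, 30->11, 42->12
Step 2: Rank sum for X: R1 = 1 + 2 + 3 + 4 + 6 + 7 + 8 + 10 = 41.
Step 3: U_X = R1 - n1(n1+1)/2 = 41 - 8*9/2 = 41 - 36 = 5.
       U_Y = n1*n2 - U_X = 32 - 5 = 27.
Step 4: No ties, so the exact null distribution of U (based on enumerating the C(12,8) = 495 equally likely rank assignments) gives the two-sided p-value.
Step 5: p-value = 0.072727; compare to alpha = 0.05. fail to reject H0.

U_X = 5, p = 0.072727, fail to reject H0 at alpha = 0.05.


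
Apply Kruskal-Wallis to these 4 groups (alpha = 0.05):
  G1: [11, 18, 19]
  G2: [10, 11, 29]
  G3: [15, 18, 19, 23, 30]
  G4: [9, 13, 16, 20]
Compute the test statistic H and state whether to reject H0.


Step 1: Combine all N = 15 observations and assign midranks.
sorted (value, group, rank): (9,G4,1), (10,G2,2), (11,G1,3.5), (11,G2,3.5), (13,G4,5), (15,G3,6), (16,G4,7), (18,G1,8.5), (18,G3,8.5), (19,G1,10.5), (19,G3,10.5), (20,G4,12), (23,G3,13), (29,G2,14), (30,G3,15)
Step 2: Sum ranks within each group.
R_1 = 22.5 (n_1 = 3)
R_2 = 19.5 (n_2 = 3)
R_3 = 53 (n_3 = 5)
R_4 = 25 (n_4 = 4)
Step 3: H = 12/(N(N+1)) * sum(R_i^2/n_i) - 3(N+1)
     = 12/(15*16) * (22.5^2/3 + 19.5^2/3 + 53^2/5 + 25^2/4) - 3*16
     = 0.050000 * 1013.55 - 48
     = 2.677500.
Step 4: Ties present; correction factor C = 1 - 18/(15^3 - 15) = 0.994643. Corrected H = 2.677500 / 0.994643 = 2.691921.
Step 5: Under H0, H ~ chi^2(3); p-value = 0.441602.
Step 6: alpha = 0.05. fail to reject H0.

H = 2.6919, df = 3, p = 0.441602, fail to reject H0.


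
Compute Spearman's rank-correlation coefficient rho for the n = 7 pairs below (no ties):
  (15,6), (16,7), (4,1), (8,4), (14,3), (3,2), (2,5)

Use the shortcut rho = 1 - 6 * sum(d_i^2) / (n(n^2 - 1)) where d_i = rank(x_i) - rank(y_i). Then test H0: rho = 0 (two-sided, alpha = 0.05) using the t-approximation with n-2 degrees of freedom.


Step 1: Rank x and y separately (midranks; no ties here).
rank(x): 15->6, 16->7, 4->3, 8->4, 14->5, 3->2, 2->1
rank(y): 6->6, 7->7, 1->1, 4->4, 3->3, 2->2, 5->5
Step 2: d_i = R_x(i) - R_y(i); compute d_i^2.
  (6-6)^2=0, (7-7)^2=0, (3-1)^2=4, (4-4)^2=0, (5-3)^2=4, (2-2)^2=0, (1-5)^2=16
sum(d^2) = 24.
Step 3: rho = 1 - 6*24 / (7*(7^2 - 1)) = 1 - 144/336 = 0.571429.
Step 4: Under H0, t = rho * sqrt((n-2)/(1-rho^2)) = 1.5570 ~ t(5).
Step 5: Two-sided p-value from the t-distribution with 5 df = 0.180202.
Step 6: alpha = 0.05. fail to reject H0.

rho = 0.5714, p = 0.180202, fail to reject H0 at alpha = 0.05.


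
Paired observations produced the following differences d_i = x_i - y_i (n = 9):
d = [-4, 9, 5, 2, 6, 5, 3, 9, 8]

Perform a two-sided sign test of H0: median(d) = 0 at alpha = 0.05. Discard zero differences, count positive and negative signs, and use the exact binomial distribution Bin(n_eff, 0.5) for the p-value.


Step 1: Discard zero differences. Original n = 9; n_eff = number of nonzero differences = 9.
Nonzero differences (with sign): -4, +9, +5, +2, +6, +5, +3, +9, +8
Step 2: Count signs: positive = 8, negative = 1.
Step 3: Under H0: P(positive) = 0.5, so the number of positives S ~ Bin(9, 0.5).
Step 4: Two-sided exact p-value = sum of Bin(9,0.5) probabilities at or below the observed probability = 0.039062.
Step 5: alpha = 0.05. reject H0.

n_eff = 9, pos = 8, neg = 1, p = 0.039062, reject H0.


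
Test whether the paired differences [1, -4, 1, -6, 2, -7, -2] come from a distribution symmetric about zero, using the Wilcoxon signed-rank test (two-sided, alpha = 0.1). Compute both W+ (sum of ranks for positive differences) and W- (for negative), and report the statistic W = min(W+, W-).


Step 1: Drop any zero differences (none here) and take |d_i|.
|d| = [1, 4, 1, 6, 2, 7, 2]
Step 2: Midrank |d_i| (ties get averaged ranks).
ranks: |1|->1.5, |4|->5, |1|->1.5, |6|->6, |2|->3.5, |7|->7, |2|->3.5
Step 3: Attach original signs; sum ranks with positive sign and with negative sign.
W+ = 1.5 + 1.5 + 3.5 = 6.5
W- = 5 + 6 + 7 + 3.5 = 21.5
(Check: W+ + W- = 28 should equal n(n+1)/2 = 28.)
Step 4: Test statistic W = min(W+, W-) = 6.5.
Step 5: Ties in |d|, so use the tie-corrected normal approximation.
        E[W] = n(n+1)/4 = 7*8/4 = 14.
        Tie groups: |d|=1 (t=2), |d|=2 (t=2); sum(t^3 - t) = 12.
        Var[W] = n(n+1)(2n+1)/24 - sum(t^3-t)/48 = 840/24 - 12/48 = 34.75.
        z = (W - E[W]) / sqrt(Var[W]) = (6.5 - 14) / 5.8949 = -1.2723.
        Two-sided p = 2*Phi(z) = 0.203272.
Step 6: alpha = 0.1. fail to reject H0.

W+ = 6.5, W- = 21.5, W = min = 6.5, p = 0.203272, fail to reject H0.


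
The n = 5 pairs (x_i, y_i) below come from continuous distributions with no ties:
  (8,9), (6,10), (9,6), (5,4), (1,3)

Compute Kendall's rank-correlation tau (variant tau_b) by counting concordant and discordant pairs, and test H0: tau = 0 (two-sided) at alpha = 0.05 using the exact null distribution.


Step 1: Enumerate the 10 unordered pairs (i,j) with i<j and classify each by sign(x_j-x_i) * sign(y_j-y_i).
  (1,2):dx=-2,dy=+1->D; (1,3):dx=+1,dy=-3->D; (1,4):dx=-3,dy=-5->C; (1,5):dx=-7,dy=-6->C
  (2,3):dx=+3,dy=-4->D; (2,4):dx=-1,dy=-6->C; (2,5):dx=-5,dy=-7->C; (3,4):dx=-4,dy=-2->C
  (3,5):dx=-8,dy=-3->C; (4,5):dx=-4,dy=-1->C
Step 2: C = 7, D = 3, total pairs = 10.
Step 3: tau = (C - D)/(n(n-1)/2) = (7 - 3)/10 = 0.400000.
Step 4: Exact two-sided p-value (enumerate n! = 120 permutations of y under H0): p = 0.483333.
Step 5: alpha = 0.05. fail to reject H0.

tau_b = 0.4000 (C=7, D=3), p = 0.483333, fail to reject H0.


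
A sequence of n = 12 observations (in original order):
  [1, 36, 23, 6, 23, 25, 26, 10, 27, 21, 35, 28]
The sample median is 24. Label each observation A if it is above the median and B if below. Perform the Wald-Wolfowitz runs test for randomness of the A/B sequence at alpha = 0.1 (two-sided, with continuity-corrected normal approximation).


Step 1: Compute median = 24; label A = above, B = below.
Labels in order: BABBBAABABAA  (n_A = 6, n_B = 6)
Step 2: Count runs R = 8.
Step 3: Under H0 (random ordering), E[R] = 2*n_A*n_B/(n_A+n_B) + 1 = 2*6*6/12 + 1 = 7.0000.
        Var[R] = 2*n_A*n_B*(2*n_A*n_B - n_A - n_B) / ((n_A+n_B)^2 * (n_A+n_B-1)) = 4320/1584 = 2.7273.
        SD[R] = 1.6514.
Step 4: Continuity-corrected z = (R - 0.5 - E[R]) / SD[R] = (8 - 0.5 - 7.0000) / 1.6514 = 0.3028.
Step 5: Two-sided p-value via normal approximation = 2*(1 - Phi(|z|)) = 0.762069.
Step 6: alpha = 0.1. fail to reject H0.

R = 8, z = 0.3028, p = 0.762069, fail to reject H0.


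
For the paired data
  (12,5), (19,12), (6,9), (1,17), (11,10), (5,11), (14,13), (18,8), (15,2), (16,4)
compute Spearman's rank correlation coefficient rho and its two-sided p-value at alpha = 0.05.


Step 1: Rank x and y separately (midranks; no ties here).
rank(x): 12->5, 19->10, 6->3, 1->1, 11->4, 5->2, 14->6, 18->9, 15->7, 16->8
rank(y): 5->3, 12->8, 9->5, 17->10, 10->6, 11->7, 13->9, 8->4, 2->1, 4->2
Step 2: d_i = R_x(i) - R_y(i); compute d_i^2.
  (5-3)^2=4, (10-8)^2=4, (3-5)^2=4, (1-10)^2=81, (4-6)^2=4, (2-7)^2=25, (6-9)^2=9, (9-4)^2=25, (7-1)^2=36, (8-2)^2=36
sum(d^2) = 228.
Step 3: rho = 1 - 6*228 / (10*(10^2 - 1)) = 1 - 1368/990 = -0.381818.
Step 4: Under H0, t = rho * sqrt((n-2)/(1-rho^2)) = -1.1685 ~ t(8).
Step 5: Two-sided p-value from the t-distribution with 8 df = 0.276255.
Step 6: alpha = 0.05. fail to reject H0.

rho = -0.3818, p = 0.276255, fail to reject H0 at alpha = 0.05.


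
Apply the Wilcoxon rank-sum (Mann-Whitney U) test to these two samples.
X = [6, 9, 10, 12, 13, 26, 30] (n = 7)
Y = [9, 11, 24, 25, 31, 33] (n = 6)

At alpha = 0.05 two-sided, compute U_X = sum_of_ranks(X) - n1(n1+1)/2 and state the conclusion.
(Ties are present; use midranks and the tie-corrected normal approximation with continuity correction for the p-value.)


Step 1: Combine and sort all 13 observations; assign midranks.
sorted (value, group): (6,X), (9,X), (9,Y), (10,X), (11,Y), (12,X), (13,X), (24,Y), (25,Y), (26,X), (30,X), (31,Y), (33,Y)
ranks: 6->1, 9->2.5, 9->2.5, 10->4, 11->5, 12->6, 13->7, 24->8, 25->9, 26->10, 30->11, 31->12, 33->13
Step 2: Rank sum for X: R1 = 1 + 2.5 + 4 + 6 + 7 + 10 + 11 = 41.5.
Step 3: U_X = R1 - n1(n1+1)/2 = 41.5 - 7*8/2 = 41.5 - 28 = 13.5.
       U_Y = n1*n2 - U_X = 42 - 13.5 = 28.5.
Step 4: Ties are present, so use the tie-corrected normal approximation (with continuity correction) for the p-value.
Step 5: p-value = 0.316645; compare to alpha = 0.05. fail to reject H0.

U_X = 13.5, p = 0.316645, fail to reject H0 at alpha = 0.05.


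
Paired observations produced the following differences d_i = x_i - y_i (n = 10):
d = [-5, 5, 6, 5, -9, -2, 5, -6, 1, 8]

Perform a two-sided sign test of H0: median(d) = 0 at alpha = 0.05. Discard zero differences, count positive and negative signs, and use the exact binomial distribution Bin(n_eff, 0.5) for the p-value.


Step 1: Discard zero differences. Original n = 10; n_eff = number of nonzero differences = 10.
Nonzero differences (with sign): -5, +5, +6, +5, -9, -2, +5, -6, +1, +8
Step 2: Count signs: positive = 6, negative = 4.
Step 3: Under H0: P(positive) = 0.5, so the number of positives S ~ Bin(10, 0.5).
Step 4: Two-sided exact p-value = sum of Bin(10,0.5) probabilities at or below the observed probability = 0.753906.
Step 5: alpha = 0.05. fail to reject H0.

n_eff = 10, pos = 6, neg = 4, p = 0.753906, fail to reject H0.


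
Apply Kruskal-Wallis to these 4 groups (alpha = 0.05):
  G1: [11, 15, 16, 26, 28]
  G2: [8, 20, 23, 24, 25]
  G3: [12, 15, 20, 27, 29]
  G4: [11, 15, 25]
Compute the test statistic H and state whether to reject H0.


Step 1: Combine all N = 18 observations and assign midranks.
sorted (value, group, rank): (8,G2,1), (11,G1,2.5), (11,G4,2.5), (12,G3,4), (15,G1,6), (15,G3,6), (15,G4,6), (16,G1,8), (20,G2,9.5), (20,G3,9.5), (23,G2,11), (24,G2,12), (25,G2,13.5), (25,G4,13.5), (26,G1,15), (27,G3,16), (28,G1,17), (29,G3,18)
Step 2: Sum ranks within each group.
R_1 = 48.5 (n_1 = 5)
R_2 = 47 (n_2 = 5)
R_3 = 53.5 (n_3 = 5)
R_4 = 22 (n_4 = 3)
Step 3: H = 12/(N(N+1)) * sum(R_i^2/n_i) - 3(N+1)
     = 12/(18*19) * (48.5^2/5 + 47^2/5 + 53.5^2/5 + 22^2/3) - 3*19
     = 0.035088 * 1646.03 - 57
     = 0.755556.
Step 4: Ties present; correction factor C = 1 - 42/(18^3 - 18) = 0.992776. Corrected H = 0.755556 / 0.992776 = 0.761053.
Step 5: Under H0, H ~ chi^2(3); p-value = 0.858758.
Step 6: alpha = 0.05. fail to reject H0.

H = 0.7611, df = 3, p = 0.858758, fail to reject H0.


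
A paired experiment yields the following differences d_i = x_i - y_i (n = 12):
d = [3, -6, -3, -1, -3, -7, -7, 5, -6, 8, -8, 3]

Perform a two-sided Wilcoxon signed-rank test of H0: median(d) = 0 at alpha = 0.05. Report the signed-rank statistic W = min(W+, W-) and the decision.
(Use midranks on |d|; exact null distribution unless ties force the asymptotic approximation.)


Step 1: Drop any zero differences (none here) and take |d_i|.
|d| = [3, 6, 3, 1, 3, 7, 7, 5, 6, 8, 8, 3]
Step 2: Midrank |d_i| (ties get averaged ranks).
ranks: |3|->3.5, |6|->7.5, |3|->3.5, |1|->1, |3|->3.5, |7|->9.5, |7|->9.5, |5|->6, |6|->7.5, |8|->11.5, |8|->11.5, |3|->3.5
Step 3: Attach original signs; sum ranks with positive sign and with negative sign.
W+ = 3.5 + 6 + 11.5 + 3.5 = 24.5
W- = 7.5 + 3.5 + 1 + 3.5 + 9.5 + 9.5 + 7.5 + 11.5 = 53.5
(Check: W+ + W- = 78 should equal n(n+1)/2 = 78.)
Step 4: Test statistic W = min(W+, W-) = 24.5.
Step 5: Ties in |d|, so use the tie-corrected normal approximation.
        E[W] = n(n+1)/4 = 12*13/4 = 39.
        Tie groups: |d|=3 (t=4), |d|=6 (t=2), |d|=7 (t=2), |d|=8 (t=2); sum(t^3 - t) = 78.
        Var[W] = n(n+1)(2n+1)/24 - sum(t^3-t)/48 = 3900/24 - 78/48 = 160.875.
        z = (W - E[W]) / sqrt(Var[W]) = (24.5 - 39) / 12.6837 = -1.1432.
        Two-sided p = 2*Phi(z) = 0.252954.
Step 6: alpha = 0.05. fail to reject H0.

W+ = 24.5, W- = 53.5, W = min = 24.5, p = 0.252954, fail to reject H0.


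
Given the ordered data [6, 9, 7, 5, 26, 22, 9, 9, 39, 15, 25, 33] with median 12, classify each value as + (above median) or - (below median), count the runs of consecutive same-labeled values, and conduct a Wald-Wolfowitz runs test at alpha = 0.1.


Step 1: Compute median = 12; label A = above, B = below.
Labels in order: BBBBAABBAAAA  (n_A = 6, n_B = 6)
Step 2: Count runs R = 4.
Step 3: Under H0 (random ordering), E[R] = 2*n_A*n_B/(n_A+n_B) + 1 = 2*6*6/12 + 1 = 7.0000.
        Var[R] = 2*n_A*n_B*(2*n_A*n_B - n_A - n_B) / ((n_A+n_B)^2 * (n_A+n_B-1)) = 4320/1584 = 2.7273.
        SD[R] = 1.6514.
Step 4: Continuity-corrected z = (R + 0.5 - E[R]) / SD[R] = (4 + 0.5 - 7.0000) / 1.6514 = -1.5138.
Step 5: Two-sided p-value via normal approximation = 2*(1 - Phi(|z|)) = 0.130070.
Step 6: alpha = 0.1. fail to reject H0.

R = 4, z = -1.5138, p = 0.130070, fail to reject H0.


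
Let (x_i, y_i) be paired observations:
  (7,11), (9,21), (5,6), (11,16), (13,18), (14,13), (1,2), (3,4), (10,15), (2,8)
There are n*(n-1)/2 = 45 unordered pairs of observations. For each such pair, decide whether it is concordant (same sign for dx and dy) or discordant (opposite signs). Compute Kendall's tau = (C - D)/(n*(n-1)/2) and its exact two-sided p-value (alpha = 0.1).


Step 1: Enumerate the 45 unordered pairs (i,j) with i<j and classify each by sign(x_j-x_i) * sign(y_j-y_i).
  (1,2):dx=+2,dy=+10->C; (1,3):dx=-2,dy=-5->C; (1,4):dx=+4,dy=+5->C; (1,5):dx=+6,dy=+7->C
  (1,6):dx=+7,dy=+2->C; (1,7):dx=-6,dy=-9->C; (1,8):dx=-4,dy=-7->C; (1,9):dx=+3,dy=+4->C
  (1,10):dx=-5,dy=-3->C; (2,3):dx=-4,dy=-15->C; (2,4):dx=+2,dy=-5->D; (2,5):dx=+4,dy=-3->D
  (2,6):dx=+5,dy=-8->D; (2,7):dx=-8,dy=-19->C; (2,8):dx=-6,dy=-17->C; (2,9):dx=+1,dy=-6->D
  (2,10):dx=-7,dy=-13->C; (3,4):dx=+6,dy=+10->C; (3,5):dx=+8,dy=+12->C; (3,6):dx=+9,dy=+7->C
  (3,7):dx=-4,dy=-4->C; (3,8):dx=-2,dy=-2->C; (3,9):dx=+5,dy=+9->C; (3,10):dx=-3,dy=+2->D
  (4,5):dx=+2,dy=+2->C; (4,6):dx=+3,dy=-3->D; (4,7):dx=-10,dy=-14->C; (4,8):dx=-8,dy=-12->C
  (4,9):dx=-1,dy=-1->C; (4,10):dx=-9,dy=-8->C; (5,6):dx=+1,dy=-5->D; (5,7):dx=-12,dy=-16->C
  (5,8):dx=-10,dy=-14->C; (5,9):dx=-3,dy=-3->C; (5,10):dx=-11,dy=-10->C; (6,7):dx=-13,dy=-11->C
  (6,8):dx=-11,dy=-9->C; (6,9):dx=-4,dy=+2->D; (6,10):dx=-12,dy=-5->C; (7,8):dx=+2,dy=+2->C
  (7,9):dx=+9,dy=+13->C; (7,10):dx=+1,dy=+6->C; (8,9):dx=+7,dy=+11->C; (8,10):dx=-1,dy=+4->D
  (9,10):dx=-8,dy=-7->C
Step 2: C = 36, D = 9, total pairs = 45.
Step 3: tau = (C - D)/(n(n-1)/2) = (36 - 9)/45 = 0.600000.
Step 4: Exact two-sided p-value (enumerate n! = 3628800 permutations of y under H0): p = 0.016666.
Step 5: alpha = 0.1. reject H0.

tau_b = 0.6000 (C=36, D=9), p = 0.016666, reject H0.


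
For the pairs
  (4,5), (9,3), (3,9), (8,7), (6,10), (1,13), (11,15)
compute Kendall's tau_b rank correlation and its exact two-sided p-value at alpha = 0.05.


Step 1: Enumerate the 21 unordered pairs (i,j) with i<j and classify each by sign(x_j-x_i) * sign(y_j-y_i).
  (1,2):dx=+5,dy=-2->D; (1,3):dx=-1,dy=+4->D; (1,4):dx=+4,dy=+2->C; (1,5):dx=+2,dy=+5->C
  (1,6):dx=-3,dy=+8->D; (1,7):dx=+7,dy=+10->C; (2,3):dx=-6,dy=+6->D; (2,4):dx=-1,dy=+4->D
  (2,5):dx=-3,dy=+7->D; (2,6):dx=-8,dy=+10->D; (2,7):dx=+2,dy=+12->C; (3,4):dx=+5,dy=-2->D
  (3,5):dx=+3,dy=+1->C; (3,6):dx=-2,dy=+4->D; (3,7):dx=+8,dy=+6->C; (4,5):dx=-2,dy=+3->D
  (4,6):dx=-7,dy=+6->D; (4,7):dx=+3,dy=+8->C; (5,6):dx=-5,dy=+3->D; (5,7):dx=+5,dy=+5->C
  (6,7):dx=+10,dy=+2->C
Step 2: C = 9, D = 12, total pairs = 21.
Step 3: tau = (C - D)/(n(n-1)/2) = (9 - 12)/21 = -0.142857.
Step 4: Exact two-sided p-value (enumerate n! = 5040 permutations of y under H0): p = 0.772619.
Step 5: alpha = 0.05. fail to reject H0.

tau_b = -0.1429 (C=9, D=12), p = 0.772619, fail to reject H0.


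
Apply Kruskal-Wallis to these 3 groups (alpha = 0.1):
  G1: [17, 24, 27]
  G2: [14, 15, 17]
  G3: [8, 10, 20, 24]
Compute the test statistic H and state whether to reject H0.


Step 1: Combine all N = 10 observations and assign midranks.
sorted (value, group, rank): (8,G3,1), (10,G3,2), (14,G2,3), (15,G2,4), (17,G1,5.5), (17,G2,5.5), (20,G3,7), (24,G1,8.5), (24,G3,8.5), (27,G1,10)
Step 2: Sum ranks within each group.
R_1 = 24 (n_1 = 3)
R_2 = 12.5 (n_2 = 3)
R_3 = 18.5 (n_3 = 4)
Step 3: H = 12/(N(N+1)) * sum(R_i^2/n_i) - 3(N+1)
     = 12/(10*11) * (24^2/3 + 12.5^2/3 + 18.5^2/4) - 3*11
     = 0.109091 * 329.646 - 33
     = 2.961364.
Step 4: Ties present; correction factor C = 1 - 12/(10^3 - 10) = 0.987879. Corrected H = 2.961364 / 0.987879 = 2.997699.
Step 5: Under H0, H ~ chi^2(2); p-value = 0.223387.
Step 6: alpha = 0.1. fail to reject H0.

H = 2.9977, df = 2, p = 0.223387, fail to reject H0.


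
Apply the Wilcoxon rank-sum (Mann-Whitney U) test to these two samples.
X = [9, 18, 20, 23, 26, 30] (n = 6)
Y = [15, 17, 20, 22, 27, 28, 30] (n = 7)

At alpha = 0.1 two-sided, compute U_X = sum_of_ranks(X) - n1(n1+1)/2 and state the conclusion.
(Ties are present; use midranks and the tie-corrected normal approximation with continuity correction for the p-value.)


Step 1: Combine and sort all 13 observations; assign midranks.
sorted (value, group): (9,X), (15,Y), (17,Y), (18,X), (20,X), (20,Y), (22,Y), (23,X), (26,X), (27,Y), (28,Y), (30,X), (30,Y)
ranks: 9->1, 15->2, 17->3, 18->4, 20->5.5, 20->5.5, 22->7, 23->8, 26->9, 27->10, 28->11, 30->12.5, 30->12.5
Step 2: Rank sum for X: R1 = 1 + 4 + 5.5 + 8 + 9 + 12.5 = 40.
Step 3: U_X = R1 - n1(n1+1)/2 = 40 - 6*7/2 = 40 - 21 = 19.
       U_Y = n1*n2 - U_X = 42 - 19 = 23.
Step 4: Ties are present, so use the tie-corrected normal approximation (with continuity correction) for the p-value.
Step 5: p-value = 0.829863; compare to alpha = 0.1. fail to reject H0.

U_X = 19, p = 0.829863, fail to reject H0 at alpha = 0.1.


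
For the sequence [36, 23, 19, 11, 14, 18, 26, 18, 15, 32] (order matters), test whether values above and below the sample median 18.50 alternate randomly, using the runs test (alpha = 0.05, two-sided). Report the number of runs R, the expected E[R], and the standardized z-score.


Step 1: Compute median = 18.50; label A = above, B = below.
Labels in order: AAABBBABBA  (n_A = 5, n_B = 5)
Step 2: Count runs R = 5.
Step 3: Under H0 (random ordering), E[R] = 2*n_A*n_B/(n_A+n_B) + 1 = 2*5*5/10 + 1 = 6.0000.
        Var[R] = 2*n_A*n_B*(2*n_A*n_B - n_A - n_B) / ((n_A+n_B)^2 * (n_A+n_B-1)) = 2000/900 = 2.2222.
        SD[R] = 1.4907.
Step 4: Continuity-corrected z = (R + 0.5 - E[R]) / SD[R] = (5 + 0.5 - 6.0000) / 1.4907 = -0.3354.
Step 5: Two-sided p-value via normal approximation = 2*(1 - Phi(|z|)) = 0.737316.
Step 6: alpha = 0.05. fail to reject H0.

R = 5, z = -0.3354, p = 0.737316, fail to reject H0.


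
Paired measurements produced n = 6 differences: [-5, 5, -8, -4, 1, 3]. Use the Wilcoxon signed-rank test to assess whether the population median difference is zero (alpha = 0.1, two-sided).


Step 1: Drop any zero differences (none here) and take |d_i|.
|d| = [5, 5, 8, 4, 1, 3]
Step 2: Midrank |d_i| (ties get averaged ranks).
ranks: |5|->4.5, |5|->4.5, |8|->6, |4|->3, |1|->1, |3|->2
Step 3: Attach original signs; sum ranks with positive sign and with negative sign.
W+ = 4.5 + 1 + 2 = 7.5
W- = 4.5 + 6 + 3 = 13.5
(Check: W+ + W- = 21 should equal n(n+1)/2 = 21.)
Step 4: Test statistic W = min(W+, W-) = 7.5.
Step 5: Ties in |d|, so use the tie-corrected normal approximation.
        E[W] = n(n+1)/4 = 6*7/4 = 10.5.
        Tie groups: |d|=5 (t=2); sum(t^3 - t) = 6.
        Var[W] = n(n+1)(2n+1)/24 - sum(t^3-t)/48 = 546/24 - 6/48 = 22.625.
        z = (W - E[W]) / sqrt(Var[W]) = (7.5 - 10.5) / 4.7566 = -0.6307.
        Two-sided p = 2*Phi(z) = 0.528233.
Step 6: alpha = 0.1. fail to reject H0.

W+ = 7.5, W- = 13.5, W = min = 7.5, p = 0.528233, fail to reject H0.


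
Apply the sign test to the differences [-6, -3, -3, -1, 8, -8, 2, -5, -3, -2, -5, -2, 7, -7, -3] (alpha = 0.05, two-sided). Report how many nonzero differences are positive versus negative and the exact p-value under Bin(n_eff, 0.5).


Step 1: Discard zero differences. Original n = 15; n_eff = number of nonzero differences = 15.
Nonzero differences (with sign): -6, -3, -3, -1, +8, -8, +2, -5, -3, -2, -5, -2, +7, -7, -3
Step 2: Count signs: positive = 3, negative = 12.
Step 3: Under H0: P(positive) = 0.5, so the number of positives S ~ Bin(15, 0.5).
Step 4: Two-sided exact p-value = sum of Bin(15,0.5) probabilities at or below the observed probability = 0.035156.
Step 5: alpha = 0.05. reject H0.

n_eff = 15, pos = 3, neg = 12, p = 0.035156, reject H0.


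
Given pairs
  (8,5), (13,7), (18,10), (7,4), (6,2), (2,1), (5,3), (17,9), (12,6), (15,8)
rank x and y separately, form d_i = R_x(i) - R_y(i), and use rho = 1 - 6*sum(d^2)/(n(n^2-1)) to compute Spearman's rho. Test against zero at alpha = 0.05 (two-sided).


Step 1: Rank x and y separately (midranks; no ties here).
rank(x): 8->5, 13->7, 18->10, 7->4, 6->3, 2->1, 5->2, 17->9, 12->6, 15->8
rank(y): 5->5, 7->7, 10->10, 4->4, 2->2, 1->1, 3->3, 9->9, 6->6, 8->8
Step 2: d_i = R_x(i) - R_y(i); compute d_i^2.
  (5-5)^2=0, (7-7)^2=0, (10-10)^2=0, (4-4)^2=0, (3-2)^2=1, (1-1)^2=0, (2-3)^2=1, (9-9)^2=0, (6-6)^2=0, (8-8)^2=0
sum(d^2) = 2.
Step 3: rho = 1 - 6*2 / (10*(10^2 - 1)) = 1 - 12/990 = 0.987879.
Step 4: Under H0, t = rho * sqrt((n-2)/(1-rho^2)) = 18.0003 ~ t(8).
Step 5: Two-sided p-value from the t-distribution with 8 df = 0.000000.
Step 6: alpha = 0.05. reject H0.

rho = 0.9879, p = 0.000000, reject H0 at alpha = 0.05.


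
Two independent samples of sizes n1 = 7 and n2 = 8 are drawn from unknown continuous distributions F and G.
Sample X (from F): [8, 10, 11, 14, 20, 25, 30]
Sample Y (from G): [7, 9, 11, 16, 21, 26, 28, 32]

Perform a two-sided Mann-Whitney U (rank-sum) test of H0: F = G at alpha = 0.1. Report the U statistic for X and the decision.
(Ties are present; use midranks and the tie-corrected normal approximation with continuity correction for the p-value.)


Step 1: Combine and sort all 15 observations; assign midranks.
sorted (value, group): (7,Y), (8,X), (9,Y), (10,X), (11,X), (11,Y), (14,X), (16,Y), (20,X), (21,Y), (25,X), (26,Y), (28,Y), (30,X), (32,Y)
ranks: 7->1, 8->2, 9->3, 10->4, 11->5.5, 11->5.5, 14->7, 16->8, 20->9, 21->10, 25->11, 26->12, 28->13, 30->14, 32->15
Step 2: Rank sum for X: R1 = 2 + 4 + 5.5 + 7 + 9 + 11 + 14 = 52.5.
Step 3: U_X = R1 - n1(n1+1)/2 = 52.5 - 7*8/2 = 52.5 - 28 = 24.5.
       U_Y = n1*n2 - U_X = 56 - 24.5 = 31.5.
Step 4: Ties are present, so use the tie-corrected normal approximation (with continuity correction) for the p-value.
Step 5: p-value = 0.728221; compare to alpha = 0.1. fail to reject H0.

U_X = 24.5, p = 0.728221, fail to reject H0 at alpha = 0.1.


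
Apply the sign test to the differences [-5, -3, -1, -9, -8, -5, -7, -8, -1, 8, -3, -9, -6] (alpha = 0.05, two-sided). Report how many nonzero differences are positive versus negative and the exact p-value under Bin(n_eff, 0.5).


Step 1: Discard zero differences. Original n = 13; n_eff = number of nonzero differences = 13.
Nonzero differences (with sign): -5, -3, -1, -9, -8, -5, -7, -8, -1, +8, -3, -9, -6
Step 2: Count signs: positive = 1, negative = 12.
Step 3: Under H0: P(positive) = 0.5, so the number of positives S ~ Bin(13, 0.5).
Step 4: Two-sided exact p-value = sum of Bin(13,0.5) probabilities at or below the observed probability = 0.003418.
Step 5: alpha = 0.05. reject H0.

n_eff = 13, pos = 1, neg = 12, p = 0.003418, reject H0.


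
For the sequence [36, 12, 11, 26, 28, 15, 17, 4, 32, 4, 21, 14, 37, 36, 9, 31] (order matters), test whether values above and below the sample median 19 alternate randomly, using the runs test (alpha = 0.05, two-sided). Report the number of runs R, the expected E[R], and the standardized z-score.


Step 1: Compute median = 19; label A = above, B = below.
Labels in order: ABBAABBBABABAABA  (n_A = 8, n_B = 8)
Step 2: Count runs R = 11.
Step 3: Under H0 (random ordering), E[R] = 2*n_A*n_B/(n_A+n_B) + 1 = 2*8*8/16 + 1 = 9.0000.
        Var[R] = 2*n_A*n_B*(2*n_A*n_B - n_A - n_B) / ((n_A+n_B)^2 * (n_A+n_B-1)) = 14336/3840 = 3.7333.
        SD[R] = 1.9322.
Step 4: Continuity-corrected z = (R - 0.5 - E[R]) / SD[R] = (11 - 0.5 - 9.0000) / 1.9322 = 0.7763.
Step 5: Two-sided p-value via normal approximation = 2*(1 - Phi(|z|)) = 0.437558.
Step 6: alpha = 0.05. fail to reject H0.

R = 11, z = 0.7763, p = 0.437558, fail to reject H0.


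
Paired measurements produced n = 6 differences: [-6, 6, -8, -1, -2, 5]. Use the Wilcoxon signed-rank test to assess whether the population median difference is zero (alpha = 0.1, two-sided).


Step 1: Drop any zero differences (none here) and take |d_i|.
|d| = [6, 6, 8, 1, 2, 5]
Step 2: Midrank |d_i| (ties get averaged ranks).
ranks: |6|->4.5, |6|->4.5, |8|->6, |1|->1, |2|->2, |5|->3
Step 3: Attach original signs; sum ranks with positive sign and with negative sign.
W+ = 4.5 + 3 = 7.5
W- = 4.5 + 6 + 1 + 2 = 13.5
(Check: W+ + W- = 21 should equal n(n+1)/2 = 21.)
Step 4: Test statistic W = min(W+, W-) = 7.5.
Step 5: Ties in |d|, so use the tie-corrected normal approximation.
        E[W] = n(n+1)/4 = 6*7/4 = 10.5.
        Tie groups: |d|=6 (t=2); sum(t^3 - t) = 6.
        Var[W] = n(n+1)(2n+1)/24 - sum(t^3-t)/48 = 546/24 - 6/48 = 22.625.
        z = (W - E[W]) / sqrt(Var[W]) = (7.5 - 10.5) / 4.7566 = -0.6307.
        Two-sided p = 2*Phi(z) = 0.528233.
Step 6: alpha = 0.1. fail to reject H0.

W+ = 7.5, W- = 13.5, W = min = 7.5, p = 0.528233, fail to reject H0.


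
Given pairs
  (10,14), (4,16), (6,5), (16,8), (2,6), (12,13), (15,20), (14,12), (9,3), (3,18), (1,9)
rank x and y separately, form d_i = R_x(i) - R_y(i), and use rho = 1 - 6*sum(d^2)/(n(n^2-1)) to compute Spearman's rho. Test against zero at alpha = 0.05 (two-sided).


Step 1: Rank x and y separately (midranks; no ties here).
rank(x): 10->7, 4->4, 6->5, 16->11, 2->2, 12->8, 15->10, 14->9, 9->6, 3->3, 1->1
rank(y): 14->8, 16->9, 5->2, 8->4, 6->3, 13->7, 20->11, 12->6, 3->1, 18->10, 9->5
Step 2: d_i = R_x(i) - R_y(i); compute d_i^2.
  (7-8)^2=1, (4-9)^2=25, (5-2)^2=9, (11-4)^2=49, (2-3)^2=1, (8-7)^2=1, (10-11)^2=1, (9-6)^2=9, (6-1)^2=25, (3-10)^2=49, (1-5)^2=16
sum(d^2) = 186.
Step 3: rho = 1 - 6*186 / (11*(11^2 - 1)) = 1 - 1116/1320 = 0.154545.
Step 4: Under H0, t = rho * sqrt((n-2)/(1-rho^2)) = 0.4693 ~ t(9).
Step 5: Two-sided p-value from the t-distribution with 9 df = 0.650034.
Step 6: alpha = 0.05. fail to reject H0.

rho = 0.1545, p = 0.650034, fail to reject H0 at alpha = 0.05.


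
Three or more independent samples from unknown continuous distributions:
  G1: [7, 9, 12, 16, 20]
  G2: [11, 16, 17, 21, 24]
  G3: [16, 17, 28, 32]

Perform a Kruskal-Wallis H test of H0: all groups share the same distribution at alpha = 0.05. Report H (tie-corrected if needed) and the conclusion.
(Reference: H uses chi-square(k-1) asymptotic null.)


Step 1: Combine all N = 14 observations and assign midranks.
sorted (value, group, rank): (7,G1,1), (9,G1,2), (11,G2,3), (12,G1,4), (16,G1,6), (16,G2,6), (16,G3,6), (17,G2,8.5), (17,G3,8.5), (20,G1,10), (21,G2,11), (24,G2,12), (28,G3,13), (32,G3,14)
Step 2: Sum ranks within each group.
R_1 = 23 (n_1 = 5)
R_2 = 40.5 (n_2 = 5)
R_3 = 41.5 (n_3 = 4)
Step 3: H = 12/(N(N+1)) * sum(R_i^2/n_i) - 3(N+1)
     = 12/(14*15) * (23^2/5 + 40.5^2/5 + 41.5^2/4) - 3*15
     = 0.057143 * 864.413 - 45
     = 4.395000.
Step 4: Ties present; correction factor C = 1 - 30/(14^3 - 14) = 0.989011. Corrected H = 4.395000 / 0.989011 = 4.443833.
Step 5: Under H0, H ~ chi^2(2); p-value = 0.108401.
Step 6: alpha = 0.05. fail to reject H0.

H = 4.4438, df = 2, p = 0.108401, fail to reject H0.


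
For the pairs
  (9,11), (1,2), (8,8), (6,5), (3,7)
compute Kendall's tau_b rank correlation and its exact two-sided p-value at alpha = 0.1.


Step 1: Enumerate the 10 unordered pairs (i,j) with i<j and classify each by sign(x_j-x_i) * sign(y_j-y_i).
  (1,2):dx=-8,dy=-9->C; (1,3):dx=-1,dy=-3->C; (1,4):dx=-3,dy=-6->C; (1,5):dx=-6,dy=-4->C
  (2,3):dx=+7,dy=+6->C; (2,4):dx=+5,dy=+3->C; (2,5):dx=+2,dy=+5->C; (3,4):dx=-2,dy=-3->C
  (3,5):dx=-5,dy=-1->C; (4,5):dx=-3,dy=+2->D
Step 2: C = 9, D = 1, total pairs = 10.
Step 3: tau = (C - D)/(n(n-1)/2) = (9 - 1)/10 = 0.800000.
Step 4: Exact two-sided p-value (enumerate n! = 120 permutations of y under H0): p = 0.083333.
Step 5: alpha = 0.1. reject H0.

tau_b = 0.8000 (C=9, D=1), p = 0.083333, reject H0.


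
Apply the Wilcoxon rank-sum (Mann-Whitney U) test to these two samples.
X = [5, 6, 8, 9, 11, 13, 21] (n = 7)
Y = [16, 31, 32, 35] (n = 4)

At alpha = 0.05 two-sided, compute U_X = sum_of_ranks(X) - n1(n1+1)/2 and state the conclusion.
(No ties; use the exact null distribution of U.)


Step 1: Combine and sort all 11 observations; assign midranks.
sorted (value, group): (5,X), (6,X), (8,X), (9,X), (11,X), (13,X), (16,Y), (21,X), (31,Y), (32,Y), (35,Y)
ranks: 5->1, 6->2, 8->3, 9->4, 11->5, 13->6, 16->7, 21->8, 31->9, 32->10, 35->11
Step 2: Rank sum for X: R1 = 1 + 2 + 3 + 4 + 5 + 6 + 8 = 29.
Step 3: U_X = R1 - n1(n1+1)/2 = 29 - 7*8/2 = 29 - 28 = 1.
       U_Y = n1*n2 - U_X = 28 - 1 = 27.
Step 4: No ties, so the exact null distribution of U (based on enumerating the C(11,7) = 330 equally likely rank assignments) gives the two-sided p-value.
Step 5: p-value = 0.012121; compare to alpha = 0.05. reject H0.

U_X = 1, p = 0.012121, reject H0 at alpha = 0.05.


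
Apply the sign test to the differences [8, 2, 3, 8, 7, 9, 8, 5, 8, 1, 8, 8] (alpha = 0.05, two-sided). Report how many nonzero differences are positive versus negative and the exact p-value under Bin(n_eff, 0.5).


Step 1: Discard zero differences. Original n = 12; n_eff = number of nonzero differences = 12.
Nonzero differences (with sign): +8, +2, +3, +8, +7, +9, +8, +5, +8, +1, +8, +8
Step 2: Count signs: positive = 12, negative = 0.
Step 3: Under H0: P(positive) = 0.5, so the number of positives S ~ Bin(12, 0.5).
Step 4: Two-sided exact p-value = sum of Bin(12,0.5) probabilities at or below the observed probability = 0.000488.
Step 5: alpha = 0.05. reject H0.

n_eff = 12, pos = 12, neg = 0, p = 0.000488, reject H0.


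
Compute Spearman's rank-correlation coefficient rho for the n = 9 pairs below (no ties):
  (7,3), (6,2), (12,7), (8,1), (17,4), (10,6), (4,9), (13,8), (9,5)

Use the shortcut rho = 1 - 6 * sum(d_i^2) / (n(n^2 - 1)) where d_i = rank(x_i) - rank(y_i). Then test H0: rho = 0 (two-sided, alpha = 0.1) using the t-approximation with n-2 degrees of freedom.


Step 1: Rank x and y separately (midranks; no ties here).
rank(x): 7->3, 6->2, 12->7, 8->4, 17->9, 10->6, 4->1, 13->8, 9->5
rank(y): 3->3, 2->2, 7->7, 1->1, 4->4, 6->6, 9->9, 8->8, 5->5
Step 2: d_i = R_x(i) - R_y(i); compute d_i^2.
  (3-3)^2=0, (2-2)^2=0, (7-7)^2=0, (4-1)^2=9, (9-4)^2=25, (6-6)^2=0, (1-9)^2=64, (8-8)^2=0, (5-5)^2=0
sum(d^2) = 98.
Step 3: rho = 1 - 6*98 / (9*(9^2 - 1)) = 1 - 588/720 = 0.183333.
Step 4: Under H0, t = rho * sqrt((n-2)/(1-rho^2)) = 0.4934 ~ t(7).
Step 5: Two-sided p-value from the t-distribution with 7 df = 0.636820.
Step 6: alpha = 0.1. fail to reject H0.

rho = 0.1833, p = 0.636820, fail to reject H0 at alpha = 0.1.


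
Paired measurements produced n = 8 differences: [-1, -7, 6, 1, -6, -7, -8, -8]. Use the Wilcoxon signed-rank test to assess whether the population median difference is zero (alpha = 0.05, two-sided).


Step 1: Drop any zero differences (none here) and take |d_i|.
|d| = [1, 7, 6, 1, 6, 7, 8, 8]
Step 2: Midrank |d_i| (ties get averaged ranks).
ranks: |1|->1.5, |7|->5.5, |6|->3.5, |1|->1.5, |6|->3.5, |7|->5.5, |8|->7.5, |8|->7.5
Step 3: Attach original signs; sum ranks with positive sign and with negative sign.
W+ = 3.5 + 1.5 = 5
W- = 1.5 + 5.5 + 3.5 + 5.5 + 7.5 + 7.5 = 31
(Check: W+ + W- = 36 should equal n(n+1)/2 = 36.)
Step 4: Test statistic W = min(W+, W-) = 5.
Step 5: Ties in |d|, so use the tie-corrected normal approximation.
        E[W] = n(n+1)/4 = 8*9/4 = 18.
        Tie groups: |d|=1 (t=2), |d|=6 (t=2), |d|=7 (t=2), |d|=8 (t=2); sum(t^3 - t) = 24.
        Var[W] = n(n+1)(2n+1)/24 - sum(t^3-t)/48 = 1224/24 - 24/48 = 50.5.
        z = (W - E[W]) / sqrt(Var[W]) = (5 - 18) / 7.1063 = -1.8294.
        Two-sided p = 2*Phi(z) = 0.067347.
Step 6: alpha = 0.05. fail to reject H0.

W+ = 5, W- = 31, W = min = 5, p = 0.067347, fail to reject H0.


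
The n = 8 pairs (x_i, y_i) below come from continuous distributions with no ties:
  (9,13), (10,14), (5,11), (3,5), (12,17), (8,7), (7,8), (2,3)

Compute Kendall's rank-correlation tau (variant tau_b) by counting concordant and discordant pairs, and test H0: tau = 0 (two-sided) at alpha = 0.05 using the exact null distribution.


Step 1: Enumerate the 28 unordered pairs (i,j) with i<j and classify each by sign(x_j-x_i) * sign(y_j-y_i).
  (1,2):dx=+1,dy=+1->C; (1,3):dx=-4,dy=-2->C; (1,4):dx=-6,dy=-8->C; (1,5):dx=+3,dy=+4->C
  (1,6):dx=-1,dy=-6->C; (1,7):dx=-2,dy=-5->C; (1,8):dx=-7,dy=-10->C; (2,3):dx=-5,dy=-3->C
  (2,4):dx=-7,dy=-9->C; (2,5):dx=+2,dy=+3->C; (2,6):dx=-2,dy=-7->C; (2,7):dx=-3,dy=-6->C
  (2,8):dx=-8,dy=-11->C; (3,4):dx=-2,dy=-6->C; (3,5):dx=+7,dy=+6->C; (3,6):dx=+3,dy=-4->D
  (3,7):dx=+2,dy=-3->D; (3,8):dx=-3,dy=-8->C; (4,5):dx=+9,dy=+12->C; (4,6):dx=+5,dy=+2->C
  (4,7):dx=+4,dy=+3->C; (4,8):dx=-1,dy=-2->C; (5,6):dx=-4,dy=-10->C; (5,7):dx=-5,dy=-9->C
  (5,8):dx=-10,dy=-14->C; (6,7):dx=-1,dy=+1->D; (6,8):dx=-6,dy=-4->C; (7,8):dx=-5,dy=-5->C
Step 2: C = 25, D = 3, total pairs = 28.
Step 3: tau = (C - D)/(n(n-1)/2) = (25 - 3)/28 = 0.785714.
Step 4: Exact two-sided p-value (enumerate n! = 40320 permutations of y under H0): p = 0.005506.
Step 5: alpha = 0.05. reject H0.

tau_b = 0.7857 (C=25, D=3), p = 0.005506, reject H0.


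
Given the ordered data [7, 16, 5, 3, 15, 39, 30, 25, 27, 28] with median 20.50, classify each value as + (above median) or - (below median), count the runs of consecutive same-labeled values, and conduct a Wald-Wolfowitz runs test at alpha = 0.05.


Step 1: Compute median = 20.50; label A = above, B = below.
Labels in order: BBBBBAAAAA  (n_A = 5, n_B = 5)
Step 2: Count runs R = 2.
Step 3: Under H0 (random ordering), E[R] = 2*n_A*n_B/(n_A+n_B) + 1 = 2*5*5/10 + 1 = 6.0000.
        Var[R] = 2*n_A*n_B*(2*n_A*n_B - n_A - n_B) / ((n_A+n_B)^2 * (n_A+n_B-1)) = 2000/900 = 2.2222.
        SD[R] = 1.4907.
Step 4: Continuity-corrected z = (R + 0.5 - E[R]) / SD[R] = (2 + 0.5 - 6.0000) / 1.4907 = -2.3479.
Step 5: Two-sided p-value via normal approximation = 2*(1 - Phi(|z|)) = 0.018881.
Step 6: alpha = 0.05. reject H0.

R = 2, z = -2.3479, p = 0.018881, reject H0.


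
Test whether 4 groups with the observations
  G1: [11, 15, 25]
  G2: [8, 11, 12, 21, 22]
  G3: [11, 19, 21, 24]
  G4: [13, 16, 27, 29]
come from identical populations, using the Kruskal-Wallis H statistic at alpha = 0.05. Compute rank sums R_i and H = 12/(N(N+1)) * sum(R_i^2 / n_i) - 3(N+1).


Step 1: Combine all N = 16 observations and assign midranks.
sorted (value, group, rank): (8,G2,1), (11,G1,3), (11,G2,3), (11,G3,3), (12,G2,5), (13,G4,6), (15,G1,7), (16,G4,8), (19,G3,9), (21,G2,10.5), (21,G3,10.5), (22,G2,12), (24,G3,13), (25,G1,14), (27,G4,15), (29,G4,16)
Step 2: Sum ranks within each group.
R_1 = 24 (n_1 = 3)
R_2 = 31.5 (n_2 = 5)
R_3 = 35.5 (n_3 = 4)
R_4 = 45 (n_4 = 4)
Step 3: H = 12/(N(N+1)) * sum(R_i^2/n_i) - 3(N+1)
     = 12/(16*17) * (24^2/3 + 31.5^2/5 + 35.5^2/4 + 45^2/4) - 3*17
     = 0.044118 * 1211.76 - 51
     = 2.460110.
Step 4: Ties present; correction factor C = 1 - 30/(16^3 - 16) = 0.992647. Corrected H = 2.460110 / 0.992647 = 2.478333.
Step 5: Under H0, H ~ chi^2(3); p-value = 0.479219.
Step 6: alpha = 0.05. fail to reject H0.

H = 2.4783, df = 3, p = 0.479219, fail to reject H0.


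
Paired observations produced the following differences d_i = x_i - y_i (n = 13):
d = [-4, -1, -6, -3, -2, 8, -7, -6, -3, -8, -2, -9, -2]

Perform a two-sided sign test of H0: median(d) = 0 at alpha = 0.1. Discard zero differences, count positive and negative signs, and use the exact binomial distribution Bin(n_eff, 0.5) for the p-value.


Step 1: Discard zero differences. Original n = 13; n_eff = number of nonzero differences = 13.
Nonzero differences (with sign): -4, -1, -6, -3, -2, +8, -7, -6, -3, -8, -2, -9, -2
Step 2: Count signs: positive = 1, negative = 12.
Step 3: Under H0: P(positive) = 0.5, so the number of positives S ~ Bin(13, 0.5).
Step 4: Two-sided exact p-value = sum of Bin(13,0.5) probabilities at or below the observed probability = 0.003418.
Step 5: alpha = 0.1. reject H0.

n_eff = 13, pos = 1, neg = 12, p = 0.003418, reject H0.


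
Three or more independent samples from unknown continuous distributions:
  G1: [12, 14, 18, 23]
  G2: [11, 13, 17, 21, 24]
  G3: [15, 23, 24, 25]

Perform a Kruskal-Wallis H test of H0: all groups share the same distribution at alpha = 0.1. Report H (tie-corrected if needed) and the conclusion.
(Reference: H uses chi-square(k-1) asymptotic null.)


Step 1: Combine all N = 13 observations and assign midranks.
sorted (value, group, rank): (11,G2,1), (12,G1,2), (13,G2,3), (14,G1,4), (15,G3,5), (17,G2,6), (18,G1,7), (21,G2,8), (23,G1,9.5), (23,G3,9.5), (24,G2,11.5), (24,G3,11.5), (25,G3,13)
Step 2: Sum ranks within each group.
R_1 = 22.5 (n_1 = 4)
R_2 = 29.5 (n_2 = 5)
R_3 = 39 (n_3 = 4)
Step 3: H = 12/(N(N+1)) * sum(R_i^2/n_i) - 3(N+1)
     = 12/(13*14) * (22.5^2/4 + 29.5^2/5 + 39^2/4) - 3*14
     = 0.065934 * 680.862 - 42
     = 2.892033.
Step 4: Ties present; correction factor C = 1 - 12/(13^3 - 13) = 0.994505. Corrected H = 2.892033 / 0.994505 = 2.908011.
Step 5: Under H0, H ~ chi^2(2); p-value = 0.233633.
Step 6: alpha = 0.1. fail to reject H0.

H = 2.9080, df = 2, p = 0.233633, fail to reject H0.


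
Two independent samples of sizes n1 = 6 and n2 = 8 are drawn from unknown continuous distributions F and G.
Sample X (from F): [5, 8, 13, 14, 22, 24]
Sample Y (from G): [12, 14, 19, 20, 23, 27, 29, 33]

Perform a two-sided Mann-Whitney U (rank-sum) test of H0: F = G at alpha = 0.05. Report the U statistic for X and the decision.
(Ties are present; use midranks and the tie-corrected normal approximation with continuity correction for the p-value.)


Step 1: Combine and sort all 14 observations; assign midranks.
sorted (value, group): (5,X), (8,X), (12,Y), (13,X), (14,X), (14,Y), (19,Y), (20,Y), (22,X), (23,Y), (24,X), (27,Y), (29,Y), (33,Y)
ranks: 5->1, 8->2, 12->3, 13->4, 14->5.5, 14->5.5, 19->7, 20->8, 22->9, 23->10, 24->11, 27->12, 29->13, 33->14
Step 2: Rank sum for X: R1 = 1 + 2 + 4 + 5.5 + 9 + 11 = 32.5.
Step 3: U_X = R1 - n1(n1+1)/2 = 32.5 - 6*7/2 = 32.5 - 21 = 11.5.
       U_Y = n1*n2 - U_X = 48 - 11.5 = 36.5.
Step 4: Ties are present, so use the tie-corrected normal approximation (with continuity correction) for the p-value.
Step 5: p-value = 0.120926; compare to alpha = 0.05. fail to reject H0.

U_X = 11.5, p = 0.120926, fail to reject H0 at alpha = 0.05.


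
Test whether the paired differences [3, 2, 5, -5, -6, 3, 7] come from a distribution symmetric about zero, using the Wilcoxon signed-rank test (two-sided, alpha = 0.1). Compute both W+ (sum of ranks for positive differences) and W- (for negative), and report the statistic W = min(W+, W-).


Step 1: Drop any zero differences (none here) and take |d_i|.
|d| = [3, 2, 5, 5, 6, 3, 7]
Step 2: Midrank |d_i| (ties get averaged ranks).
ranks: |3|->2.5, |2|->1, |5|->4.5, |5|->4.5, |6|->6, |3|->2.5, |7|->7
Step 3: Attach original signs; sum ranks with positive sign and with negative sign.
W+ = 2.5 + 1 + 4.5 + 2.5 + 7 = 17.5
W- = 4.5 + 6 = 10.5
(Check: W+ + W- = 28 should equal n(n+1)/2 = 28.)
Step 4: Test statistic W = min(W+, W-) = 10.5.
Step 5: Ties in |d|, so use the tie-corrected normal approximation.
        E[W] = n(n+1)/4 = 7*8/4 = 14.
        Tie groups: |d|=3 (t=2), |d|=5 (t=2); sum(t^3 - t) = 12.
        Var[W] = n(n+1)(2n+1)/24 - sum(t^3-t)/48 = 840/24 - 12/48 = 34.75.
        z = (W - E[W]) / sqrt(Var[W]) = (10.5 - 14) / 5.8949 = -0.5937.
        Two-sided p = 2*Phi(z) = 0.552691.
Step 6: alpha = 0.1. fail to reject H0.

W+ = 17.5, W- = 10.5, W = min = 10.5, p = 0.552691, fail to reject H0.
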